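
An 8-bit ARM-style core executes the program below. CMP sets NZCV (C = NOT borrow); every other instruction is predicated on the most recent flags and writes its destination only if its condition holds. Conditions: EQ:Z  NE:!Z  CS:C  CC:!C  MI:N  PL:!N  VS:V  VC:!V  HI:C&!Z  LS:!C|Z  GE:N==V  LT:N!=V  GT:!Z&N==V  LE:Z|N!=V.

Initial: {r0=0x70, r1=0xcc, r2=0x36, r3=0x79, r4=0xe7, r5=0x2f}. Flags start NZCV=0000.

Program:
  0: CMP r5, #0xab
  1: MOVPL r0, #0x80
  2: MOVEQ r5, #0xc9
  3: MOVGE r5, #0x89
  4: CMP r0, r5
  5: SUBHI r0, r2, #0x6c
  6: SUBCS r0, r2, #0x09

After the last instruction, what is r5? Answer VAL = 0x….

VAL = 0x89

0: ✓ CMP  NZCV=1001
1: · MOVPL
2: · MOVEQ
3: ✓ MOVGE  r5←0x89
4: ✓ CMP  NZCV=1001
5: · SUBHI
6: · SUBCS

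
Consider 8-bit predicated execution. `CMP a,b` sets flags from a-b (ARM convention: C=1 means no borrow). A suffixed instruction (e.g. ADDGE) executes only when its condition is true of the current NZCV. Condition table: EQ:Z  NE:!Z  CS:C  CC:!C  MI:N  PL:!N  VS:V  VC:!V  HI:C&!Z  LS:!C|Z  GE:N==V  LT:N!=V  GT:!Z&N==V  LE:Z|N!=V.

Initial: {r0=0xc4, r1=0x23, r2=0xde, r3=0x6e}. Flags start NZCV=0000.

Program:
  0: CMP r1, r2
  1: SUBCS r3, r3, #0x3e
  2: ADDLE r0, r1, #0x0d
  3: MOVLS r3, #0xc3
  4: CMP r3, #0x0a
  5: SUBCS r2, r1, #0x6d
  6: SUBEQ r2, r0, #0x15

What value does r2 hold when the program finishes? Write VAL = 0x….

0: ✓ CMP  NZCV=0000
1: · SUBCS
2: · ADDLE
3: ✓ MOVLS  r3←0xc3
4: ✓ CMP  NZCV=1010
5: ✓ SUBCS  r2←0xb6
6: · SUBEQ

VAL = 0xb6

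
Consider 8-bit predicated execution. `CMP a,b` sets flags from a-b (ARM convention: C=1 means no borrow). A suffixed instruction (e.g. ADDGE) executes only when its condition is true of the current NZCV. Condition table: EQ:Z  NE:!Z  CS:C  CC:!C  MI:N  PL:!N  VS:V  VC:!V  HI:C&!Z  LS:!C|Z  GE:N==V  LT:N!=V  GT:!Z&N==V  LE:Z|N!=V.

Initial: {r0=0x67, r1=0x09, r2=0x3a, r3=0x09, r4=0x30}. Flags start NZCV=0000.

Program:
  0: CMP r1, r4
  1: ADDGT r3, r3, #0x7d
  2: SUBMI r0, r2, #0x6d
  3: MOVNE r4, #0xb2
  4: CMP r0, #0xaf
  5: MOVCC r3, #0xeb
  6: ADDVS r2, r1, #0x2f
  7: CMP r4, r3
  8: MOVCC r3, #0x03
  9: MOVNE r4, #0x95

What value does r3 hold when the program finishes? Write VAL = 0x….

VAL = 0x09

[0] flags=1000 → (cmp)
[1] flags=1000 GT?F → skip
[2] flags=1000 MI?T → r0=0xcd
[3] flags=1000 NE?T → r4=0xb2
[4] flags=0010 → (cmp)
[5] flags=0010 CC?F → skip
[6] flags=0010 VS?F → skip
[7] flags=1010 → (cmp)
[8] flags=1010 CC?F → skip
[9] flags=1010 NE?T → r4=0x95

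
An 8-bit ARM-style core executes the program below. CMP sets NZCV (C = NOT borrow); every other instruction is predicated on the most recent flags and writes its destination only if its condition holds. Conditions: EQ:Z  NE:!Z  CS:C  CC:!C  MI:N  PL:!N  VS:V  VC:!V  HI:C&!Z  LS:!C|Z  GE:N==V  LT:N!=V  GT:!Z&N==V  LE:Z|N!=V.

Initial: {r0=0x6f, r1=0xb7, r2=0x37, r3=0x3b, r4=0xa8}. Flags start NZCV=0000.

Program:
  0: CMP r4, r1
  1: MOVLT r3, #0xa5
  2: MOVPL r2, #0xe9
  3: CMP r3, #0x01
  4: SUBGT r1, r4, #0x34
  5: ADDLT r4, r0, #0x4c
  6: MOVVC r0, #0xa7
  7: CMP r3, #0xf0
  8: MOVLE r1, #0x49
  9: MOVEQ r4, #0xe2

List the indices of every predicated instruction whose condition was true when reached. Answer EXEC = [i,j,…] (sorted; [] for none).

EXEC = [1,5,6,8]

[0] flags=1000 → (cmp)
[1] flags=1000 LT?T → r3=0xa5
[2] flags=1000 PL?F → skip
[3] flags=1010 → (cmp)
[4] flags=1010 GT?F → skip
[5] flags=1010 LT?T → r4=0xbb
[6] flags=1010 VC?T → r0=0xa7
[7] flags=1000 → (cmp)
[8] flags=1000 LE?T → r1=0x49
[9] flags=1000 EQ?F → skip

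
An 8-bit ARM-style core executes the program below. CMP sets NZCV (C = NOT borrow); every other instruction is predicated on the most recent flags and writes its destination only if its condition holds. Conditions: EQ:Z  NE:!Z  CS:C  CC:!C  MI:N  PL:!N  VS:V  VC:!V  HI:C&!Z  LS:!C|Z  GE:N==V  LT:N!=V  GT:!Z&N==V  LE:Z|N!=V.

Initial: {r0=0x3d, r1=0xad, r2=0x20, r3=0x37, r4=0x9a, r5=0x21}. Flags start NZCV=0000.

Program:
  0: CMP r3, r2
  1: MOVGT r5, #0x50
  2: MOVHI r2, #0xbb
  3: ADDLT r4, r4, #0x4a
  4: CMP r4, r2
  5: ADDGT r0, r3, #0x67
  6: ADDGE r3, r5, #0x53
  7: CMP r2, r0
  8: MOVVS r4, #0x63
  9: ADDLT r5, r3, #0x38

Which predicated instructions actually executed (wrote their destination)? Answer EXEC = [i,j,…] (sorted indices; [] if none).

EXEC = [1,2,8,9]

[0] flags=0010 → (cmp)
[1] flags=0010 GT?T → r5=0x50
[2] flags=0010 HI?T → r2=0xbb
[3] flags=0010 LT?F → skip
[4] flags=1000 → (cmp)
[5] flags=1000 GT?F → skip
[6] flags=1000 GE?F → skip
[7] flags=0011 → (cmp)
[8] flags=0011 VS?T → r4=0x63
[9] flags=0011 LT?T → r5=0x6f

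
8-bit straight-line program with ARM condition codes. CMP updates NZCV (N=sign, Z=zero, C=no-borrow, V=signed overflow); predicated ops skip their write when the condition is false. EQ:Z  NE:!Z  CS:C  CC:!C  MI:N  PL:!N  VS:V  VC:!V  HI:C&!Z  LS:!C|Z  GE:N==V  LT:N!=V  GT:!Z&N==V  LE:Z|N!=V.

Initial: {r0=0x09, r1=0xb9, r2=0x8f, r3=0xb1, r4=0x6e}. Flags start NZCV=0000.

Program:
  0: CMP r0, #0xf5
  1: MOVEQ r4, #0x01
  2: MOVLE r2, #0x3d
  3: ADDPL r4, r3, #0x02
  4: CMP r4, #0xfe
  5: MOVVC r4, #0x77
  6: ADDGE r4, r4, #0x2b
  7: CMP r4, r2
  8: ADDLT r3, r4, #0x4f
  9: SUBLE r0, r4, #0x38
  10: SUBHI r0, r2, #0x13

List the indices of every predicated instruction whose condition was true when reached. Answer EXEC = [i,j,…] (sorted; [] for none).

[0] flags=0000 → (cmp)
[1] flags=0000 EQ?F → skip
[2] flags=0000 LE?F → skip
[3] flags=0000 PL?T → r4=0xb3
[4] flags=1000 → (cmp)
[5] flags=1000 VC?T → r4=0x77
[6] flags=1000 GE?F → skip
[7] flags=1001 → (cmp)
[8] flags=1001 LT?F → skip
[9] flags=1001 LE?F → skip
[10] flags=1001 HI?F → skip

EXEC = [3,5]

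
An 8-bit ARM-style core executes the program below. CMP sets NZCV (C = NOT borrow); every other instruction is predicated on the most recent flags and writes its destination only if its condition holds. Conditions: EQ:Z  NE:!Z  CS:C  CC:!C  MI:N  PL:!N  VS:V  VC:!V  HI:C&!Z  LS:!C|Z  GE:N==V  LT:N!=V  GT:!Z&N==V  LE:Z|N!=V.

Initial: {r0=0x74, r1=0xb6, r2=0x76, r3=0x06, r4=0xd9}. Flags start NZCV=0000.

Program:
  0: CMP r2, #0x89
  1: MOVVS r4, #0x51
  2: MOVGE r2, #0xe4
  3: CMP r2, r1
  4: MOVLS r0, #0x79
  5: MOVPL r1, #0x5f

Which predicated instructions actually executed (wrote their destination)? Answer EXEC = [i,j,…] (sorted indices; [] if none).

EXEC = [1,2,5]

[0] flags=1001 → (cmp)
[1] flags=1001 VS?T → r4=0x51
[2] flags=1001 GE?T → r2=0xe4
[3] flags=0010 → (cmp)
[4] flags=0010 LS?F → skip
[5] flags=0010 PL?T → r1=0x5f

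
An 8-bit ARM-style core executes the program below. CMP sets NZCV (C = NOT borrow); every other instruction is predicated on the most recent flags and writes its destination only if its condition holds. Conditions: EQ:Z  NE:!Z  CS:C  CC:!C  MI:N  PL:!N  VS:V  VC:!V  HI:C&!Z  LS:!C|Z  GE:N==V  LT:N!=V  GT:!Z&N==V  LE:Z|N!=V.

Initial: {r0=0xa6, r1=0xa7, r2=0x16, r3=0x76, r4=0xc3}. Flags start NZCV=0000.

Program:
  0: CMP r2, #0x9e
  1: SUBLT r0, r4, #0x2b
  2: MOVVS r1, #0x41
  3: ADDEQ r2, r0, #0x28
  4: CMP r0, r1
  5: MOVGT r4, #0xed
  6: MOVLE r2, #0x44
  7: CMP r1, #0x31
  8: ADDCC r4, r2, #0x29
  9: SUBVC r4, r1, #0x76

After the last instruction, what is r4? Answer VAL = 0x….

0: ✓ CMP  NZCV=0000
1: · SUBLT
2: · MOVVS
3: · ADDEQ
4: ✓ CMP  NZCV=1000
5: · MOVGT
6: ✓ MOVLE  r2←0x44
7: ✓ CMP  NZCV=0011
8: · ADDCC
9: · SUBVC

VAL = 0xc3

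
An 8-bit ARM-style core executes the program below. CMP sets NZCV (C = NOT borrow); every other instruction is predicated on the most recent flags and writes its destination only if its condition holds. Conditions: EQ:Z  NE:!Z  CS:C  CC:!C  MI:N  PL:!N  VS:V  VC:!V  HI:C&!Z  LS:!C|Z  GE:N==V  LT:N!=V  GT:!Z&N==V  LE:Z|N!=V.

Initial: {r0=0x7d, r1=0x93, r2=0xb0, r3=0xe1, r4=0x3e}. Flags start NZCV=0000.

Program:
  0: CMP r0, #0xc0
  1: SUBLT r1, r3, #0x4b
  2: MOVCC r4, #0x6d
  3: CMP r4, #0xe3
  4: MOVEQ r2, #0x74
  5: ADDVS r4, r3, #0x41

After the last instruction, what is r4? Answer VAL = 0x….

[0] flags=1001 → (cmp)
[1] flags=1001 LT?F → skip
[2] flags=1001 CC?T → r4=0x6d
[3] flags=1001 → (cmp)
[4] flags=1001 EQ?F → skip
[5] flags=1001 VS?T → r4=0x22

VAL = 0x22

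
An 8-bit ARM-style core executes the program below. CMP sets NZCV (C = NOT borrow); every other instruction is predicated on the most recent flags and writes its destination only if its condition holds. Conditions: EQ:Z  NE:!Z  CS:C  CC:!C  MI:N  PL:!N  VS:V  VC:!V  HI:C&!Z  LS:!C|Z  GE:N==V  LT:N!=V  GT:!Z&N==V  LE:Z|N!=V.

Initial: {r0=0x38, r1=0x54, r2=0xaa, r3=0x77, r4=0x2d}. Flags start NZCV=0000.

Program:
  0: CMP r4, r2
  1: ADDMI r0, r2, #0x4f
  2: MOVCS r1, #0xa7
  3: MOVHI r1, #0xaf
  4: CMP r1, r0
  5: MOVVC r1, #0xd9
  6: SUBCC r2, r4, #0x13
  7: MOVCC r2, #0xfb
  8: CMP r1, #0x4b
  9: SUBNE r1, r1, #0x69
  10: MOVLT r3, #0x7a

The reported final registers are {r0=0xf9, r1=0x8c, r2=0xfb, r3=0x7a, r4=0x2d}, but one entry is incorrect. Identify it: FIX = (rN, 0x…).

[0] flags=1001 → (cmp)
[1] flags=1001 MI?T → r0=0xf9
[2] flags=1001 CS?F → skip
[3] flags=1001 HI?F → skip
[4] flags=0000 → (cmp)
[5] flags=0000 VC?T → r1=0xd9
[6] flags=0000 CC?T → r2=0x1a
[7] flags=0000 CC?T → r2=0xfb
[8] flags=1010 → (cmp)
[9] flags=1010 NE?T → r1=0x70
[10] flags=1010 LT?T → r3=0x7a

FIX = (r1, 0x70)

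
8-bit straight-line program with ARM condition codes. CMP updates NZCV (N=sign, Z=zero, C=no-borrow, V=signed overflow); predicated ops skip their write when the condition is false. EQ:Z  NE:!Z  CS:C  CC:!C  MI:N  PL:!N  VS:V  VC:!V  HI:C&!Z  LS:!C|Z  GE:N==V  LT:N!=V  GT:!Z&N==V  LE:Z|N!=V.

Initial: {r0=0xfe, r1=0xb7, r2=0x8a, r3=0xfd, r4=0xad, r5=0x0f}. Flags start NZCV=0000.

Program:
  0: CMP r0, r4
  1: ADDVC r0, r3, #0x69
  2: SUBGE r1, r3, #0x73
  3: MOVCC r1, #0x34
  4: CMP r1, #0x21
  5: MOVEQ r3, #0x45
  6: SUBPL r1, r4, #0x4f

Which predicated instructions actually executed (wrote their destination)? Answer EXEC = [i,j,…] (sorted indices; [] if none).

EXEC = [1,2,6]

0: ✓ CMP  NZCV=0010
1: ✓ ADDVC  r0←0x66
2: ✓ SUBGE  r1←0x8a
3: · MOVCC
4: ✓ CMP  NZCV=0011
5: · MOVEQ
6: ✓ SUBPL  r1←0x5e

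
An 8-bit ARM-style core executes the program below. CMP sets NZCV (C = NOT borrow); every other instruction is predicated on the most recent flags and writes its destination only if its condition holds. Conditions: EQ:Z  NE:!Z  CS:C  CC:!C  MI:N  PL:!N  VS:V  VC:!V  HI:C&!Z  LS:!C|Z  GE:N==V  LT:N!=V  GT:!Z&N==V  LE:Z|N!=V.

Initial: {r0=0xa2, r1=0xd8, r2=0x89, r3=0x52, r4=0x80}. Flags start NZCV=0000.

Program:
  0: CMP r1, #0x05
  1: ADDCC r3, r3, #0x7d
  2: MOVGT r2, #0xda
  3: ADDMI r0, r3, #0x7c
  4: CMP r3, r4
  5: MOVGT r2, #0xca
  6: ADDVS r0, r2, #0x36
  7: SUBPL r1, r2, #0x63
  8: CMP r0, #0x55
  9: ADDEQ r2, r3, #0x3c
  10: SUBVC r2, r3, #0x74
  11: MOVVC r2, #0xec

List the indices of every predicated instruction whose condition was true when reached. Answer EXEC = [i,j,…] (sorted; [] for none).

0: ✓ CMP  NZCV=1010
1: · ADDCC
2: · MOVGT
3: ✓ ADDMI  r0←0xce
4: ✓ CMP  NZCV=1001
5: ✓ MOVGT  r2←0xca
6: ✓ ADDVS  r0←0x00
7: · SUBPL
8: ✓ CMP  NZCV=1000
9: · ADDEQ
10: ✓ SUBVC  r2←0xde
11: ✓ MOVVC  r2←0xec

EXEC = [3,5,6,10,11]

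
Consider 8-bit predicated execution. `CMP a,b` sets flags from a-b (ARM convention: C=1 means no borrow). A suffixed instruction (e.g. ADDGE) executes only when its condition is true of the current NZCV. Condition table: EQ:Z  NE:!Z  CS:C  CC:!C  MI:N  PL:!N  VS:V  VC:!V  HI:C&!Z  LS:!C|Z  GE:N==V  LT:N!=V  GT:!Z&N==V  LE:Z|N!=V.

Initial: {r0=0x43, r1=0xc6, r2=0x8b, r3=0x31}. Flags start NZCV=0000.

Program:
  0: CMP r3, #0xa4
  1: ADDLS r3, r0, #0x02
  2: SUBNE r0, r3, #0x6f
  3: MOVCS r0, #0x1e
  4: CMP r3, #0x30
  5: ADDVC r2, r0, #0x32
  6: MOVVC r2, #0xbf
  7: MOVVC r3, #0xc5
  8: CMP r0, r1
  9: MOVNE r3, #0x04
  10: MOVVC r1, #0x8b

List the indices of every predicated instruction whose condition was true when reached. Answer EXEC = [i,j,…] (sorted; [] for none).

0: ✓ CMP  NZCV=1001
1: ✓ ADDLS  r3←0x45
2: ✓ SUBNE  r0←0xd6
3: · MOVCS
4: ✓ CMP  NZCV=0010
5: ✓ ADDVC  r2←0x08
6: ✓ MOVVC  r2←0xbf
7: ✓ MOVVC  r3←0xc5
8: ✓ CMP  NZCV=0010
9: ✓ MOVNE  r3←0x04
10: ✓ MOVVC  r1←0x8b

EXEC = [1,2,5,6,7,9,10]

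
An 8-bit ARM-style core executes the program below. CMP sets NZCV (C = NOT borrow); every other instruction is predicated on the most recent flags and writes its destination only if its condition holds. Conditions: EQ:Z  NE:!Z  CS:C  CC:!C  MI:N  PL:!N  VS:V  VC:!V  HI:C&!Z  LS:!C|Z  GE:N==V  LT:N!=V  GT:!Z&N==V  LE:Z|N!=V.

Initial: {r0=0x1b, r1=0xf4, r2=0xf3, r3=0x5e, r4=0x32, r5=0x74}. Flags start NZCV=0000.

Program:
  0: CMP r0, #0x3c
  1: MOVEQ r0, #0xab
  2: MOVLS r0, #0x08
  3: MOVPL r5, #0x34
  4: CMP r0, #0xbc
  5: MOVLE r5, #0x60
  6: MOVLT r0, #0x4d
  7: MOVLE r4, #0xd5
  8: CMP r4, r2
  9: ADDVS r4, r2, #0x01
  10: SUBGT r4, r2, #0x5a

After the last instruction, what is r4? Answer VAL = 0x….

0: ✓ CMP  NZCV=1000
1: · MOVEQ
2: ✓ MOVLS  r0←0x08
3: · MOVPL
4: ✓ CMP  NZCV=0000
5: · MOVLE
6: · MOVLT
7: · MOVLE
8: ✓ CMP  NZCV=0000
9: · ADDVS
10: ✓ SUBGT  r4←0x99

VAL = 0x99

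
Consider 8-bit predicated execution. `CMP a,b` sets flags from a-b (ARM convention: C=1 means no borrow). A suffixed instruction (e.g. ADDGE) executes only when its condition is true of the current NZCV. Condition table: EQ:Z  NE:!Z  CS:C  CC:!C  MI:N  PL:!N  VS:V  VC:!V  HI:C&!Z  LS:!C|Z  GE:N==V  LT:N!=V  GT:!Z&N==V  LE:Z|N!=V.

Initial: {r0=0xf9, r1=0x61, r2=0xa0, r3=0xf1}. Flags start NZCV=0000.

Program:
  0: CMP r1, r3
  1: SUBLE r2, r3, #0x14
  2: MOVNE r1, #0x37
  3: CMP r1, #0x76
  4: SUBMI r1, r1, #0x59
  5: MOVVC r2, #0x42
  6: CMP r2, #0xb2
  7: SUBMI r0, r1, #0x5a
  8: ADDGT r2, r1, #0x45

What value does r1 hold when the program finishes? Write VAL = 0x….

0: ✓ CMP  NZCV=0000
1: · SUBLE
2: ✓ MOVNE  r1←0x37
3: ✓ CMP  NZCV=1000
4: ✓ SUBMI  r1←0xde
5: ✓ MOVVC  r2←0x42
6: ✓ CMP  NZCV=1001
7: ✓ SUBMI  r0←0x84
8: ✓ ADDGT  r2←0x23

VAL = 0xde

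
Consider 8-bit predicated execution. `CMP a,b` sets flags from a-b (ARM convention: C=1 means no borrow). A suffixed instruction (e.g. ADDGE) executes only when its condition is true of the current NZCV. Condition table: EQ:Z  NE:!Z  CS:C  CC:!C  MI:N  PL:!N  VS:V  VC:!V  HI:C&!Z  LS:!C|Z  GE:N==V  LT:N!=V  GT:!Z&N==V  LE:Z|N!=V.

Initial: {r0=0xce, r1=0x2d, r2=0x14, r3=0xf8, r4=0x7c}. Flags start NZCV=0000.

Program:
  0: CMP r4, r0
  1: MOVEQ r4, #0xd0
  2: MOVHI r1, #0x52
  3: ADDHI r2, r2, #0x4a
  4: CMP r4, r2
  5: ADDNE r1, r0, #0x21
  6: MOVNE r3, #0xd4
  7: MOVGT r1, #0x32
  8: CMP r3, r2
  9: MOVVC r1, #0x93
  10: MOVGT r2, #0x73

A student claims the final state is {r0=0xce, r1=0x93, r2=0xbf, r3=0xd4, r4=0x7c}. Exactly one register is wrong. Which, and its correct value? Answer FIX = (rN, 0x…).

FIX = (r2, 0x14)

[0] flags=1001 → (cmp)
[1] flags=1001 EQ?F → skip
[2] flags=1001 HI?F → skip
[3] flags=1001 HI?F → skip
[4] flags=0010 → (cmp)
[5] flags=0010 NE?T → r1=0xef
[6] flags=0010 NE?T → r3=0xd4
[7] flags=0010 GT?T → r1=0x32
[8] flags=1010 → (cmp)
[9] flags=1010 VC?T → r1=0x93
[10] flags=1010 GT?F → skip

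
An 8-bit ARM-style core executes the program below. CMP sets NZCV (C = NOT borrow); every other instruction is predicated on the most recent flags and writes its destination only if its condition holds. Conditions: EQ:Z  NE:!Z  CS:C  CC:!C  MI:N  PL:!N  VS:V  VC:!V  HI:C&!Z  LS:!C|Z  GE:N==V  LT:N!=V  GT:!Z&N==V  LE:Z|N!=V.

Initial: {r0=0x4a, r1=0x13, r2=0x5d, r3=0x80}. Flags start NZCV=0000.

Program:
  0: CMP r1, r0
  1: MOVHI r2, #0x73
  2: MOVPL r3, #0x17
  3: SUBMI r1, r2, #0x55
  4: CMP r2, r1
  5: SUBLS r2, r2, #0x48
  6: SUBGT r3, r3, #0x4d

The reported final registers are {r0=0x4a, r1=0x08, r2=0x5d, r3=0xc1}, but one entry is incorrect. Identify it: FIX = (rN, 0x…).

0: ✓ CMP  NZCV=1000
1: · MOVHI
2: · MOVPL
3: ✓ SUBMI  r1←0x08
4: ✓ CMP  NZCV=0010
5: · SUBLS
6: ✓ SUBGT  r3←0x33

FIX = (r3, 0x33)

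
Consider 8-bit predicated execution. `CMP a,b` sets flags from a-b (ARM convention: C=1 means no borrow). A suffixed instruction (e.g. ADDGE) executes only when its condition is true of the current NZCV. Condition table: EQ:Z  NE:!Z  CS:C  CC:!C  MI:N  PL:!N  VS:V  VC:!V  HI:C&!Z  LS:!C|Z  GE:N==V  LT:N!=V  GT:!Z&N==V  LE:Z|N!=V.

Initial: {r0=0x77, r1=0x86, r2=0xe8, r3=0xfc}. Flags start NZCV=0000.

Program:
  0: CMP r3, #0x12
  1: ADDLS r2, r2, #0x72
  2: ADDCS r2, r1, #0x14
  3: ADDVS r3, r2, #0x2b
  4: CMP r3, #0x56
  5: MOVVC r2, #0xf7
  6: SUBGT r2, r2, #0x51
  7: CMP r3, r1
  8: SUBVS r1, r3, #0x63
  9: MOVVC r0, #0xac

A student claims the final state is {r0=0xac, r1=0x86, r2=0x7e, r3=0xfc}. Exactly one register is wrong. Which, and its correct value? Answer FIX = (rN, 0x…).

0: ✓ CMP  NZCV=1010
1: · ADDLS
2: ✓ ADDCS  r2←0x9a
3: · ADDVS
4: ✓ CMP  NZCV=1010
5: ✓ MOVVC  r2←0xf7
6: · SUBGT
7: ✓ CMP  NZCV=0010
8: · SUBVS
9: ✓ MOVVC  r0←0xac

FIX = (r2, 0xf7)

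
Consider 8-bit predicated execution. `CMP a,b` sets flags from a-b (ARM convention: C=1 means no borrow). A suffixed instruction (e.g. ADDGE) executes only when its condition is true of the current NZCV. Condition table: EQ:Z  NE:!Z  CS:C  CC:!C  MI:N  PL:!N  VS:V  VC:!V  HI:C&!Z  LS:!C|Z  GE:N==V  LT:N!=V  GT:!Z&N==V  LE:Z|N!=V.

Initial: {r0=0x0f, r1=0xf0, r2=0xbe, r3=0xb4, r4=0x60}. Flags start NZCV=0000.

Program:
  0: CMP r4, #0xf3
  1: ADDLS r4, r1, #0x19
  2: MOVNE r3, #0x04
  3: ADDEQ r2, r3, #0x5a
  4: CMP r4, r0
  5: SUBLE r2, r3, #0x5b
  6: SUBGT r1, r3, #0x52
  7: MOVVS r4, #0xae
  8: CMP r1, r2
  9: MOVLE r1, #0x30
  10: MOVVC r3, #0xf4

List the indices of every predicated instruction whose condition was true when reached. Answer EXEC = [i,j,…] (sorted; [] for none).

0: ✓ CMP  NZCV=0000
1: ✓ ADDLS  r4←0x09
2: ✓ MOVNE  r3←0x04
3: · ADDEQ
4: ✓ CMP  NZCV=1000
5: ✓ SUBLE  r2←0xa9
6: · SUBGT
7: · MOVVS
8: ✓ CMP  NZCV=0010
9: · MOVLE
10: ✓ MOVVC  r3←0xf4

EXEC = [1,2,5,10]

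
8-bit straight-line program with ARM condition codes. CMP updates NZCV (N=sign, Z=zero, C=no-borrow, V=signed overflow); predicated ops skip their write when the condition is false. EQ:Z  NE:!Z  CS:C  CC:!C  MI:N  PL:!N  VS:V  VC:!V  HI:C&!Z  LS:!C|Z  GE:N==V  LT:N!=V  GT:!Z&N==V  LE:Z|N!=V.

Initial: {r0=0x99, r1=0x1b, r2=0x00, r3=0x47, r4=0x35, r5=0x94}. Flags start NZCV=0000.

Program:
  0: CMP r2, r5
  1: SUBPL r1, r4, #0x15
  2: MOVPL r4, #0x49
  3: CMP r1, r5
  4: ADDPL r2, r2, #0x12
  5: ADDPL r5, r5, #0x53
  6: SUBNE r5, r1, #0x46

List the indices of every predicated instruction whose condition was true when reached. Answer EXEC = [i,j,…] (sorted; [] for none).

EXEC = [1,2,6]

[0] flags=0000 → (cmp)
[1] flags=0000 PL?T → r1=0x20
[2] flags=0000 PL?T → r4=0x49
[3] flags=1001 → (cmp)
[4] flags=1001 PL?F → skip
[5] flags=1001 PL?F → skip
[6] flags=1001 NE?T → r5=0xda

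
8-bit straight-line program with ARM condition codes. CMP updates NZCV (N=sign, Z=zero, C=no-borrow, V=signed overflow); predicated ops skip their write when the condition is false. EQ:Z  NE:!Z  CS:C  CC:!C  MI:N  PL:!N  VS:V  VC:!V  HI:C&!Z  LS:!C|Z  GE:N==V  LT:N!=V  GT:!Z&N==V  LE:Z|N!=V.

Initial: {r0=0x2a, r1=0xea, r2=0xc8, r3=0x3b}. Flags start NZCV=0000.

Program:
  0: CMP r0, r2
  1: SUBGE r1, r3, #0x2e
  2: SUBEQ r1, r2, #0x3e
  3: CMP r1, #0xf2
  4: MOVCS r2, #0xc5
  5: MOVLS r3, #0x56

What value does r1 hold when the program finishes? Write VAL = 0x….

VAL = 0x0d

0: ✓ CMP  NZCV=0000
1: ✓ SUBGE  r1←0x0d
2: · SUBEQ
3: ✓ CMP  NZCV=0000
4: · MOVCS
5: ✓ MOVLS  r3←0x56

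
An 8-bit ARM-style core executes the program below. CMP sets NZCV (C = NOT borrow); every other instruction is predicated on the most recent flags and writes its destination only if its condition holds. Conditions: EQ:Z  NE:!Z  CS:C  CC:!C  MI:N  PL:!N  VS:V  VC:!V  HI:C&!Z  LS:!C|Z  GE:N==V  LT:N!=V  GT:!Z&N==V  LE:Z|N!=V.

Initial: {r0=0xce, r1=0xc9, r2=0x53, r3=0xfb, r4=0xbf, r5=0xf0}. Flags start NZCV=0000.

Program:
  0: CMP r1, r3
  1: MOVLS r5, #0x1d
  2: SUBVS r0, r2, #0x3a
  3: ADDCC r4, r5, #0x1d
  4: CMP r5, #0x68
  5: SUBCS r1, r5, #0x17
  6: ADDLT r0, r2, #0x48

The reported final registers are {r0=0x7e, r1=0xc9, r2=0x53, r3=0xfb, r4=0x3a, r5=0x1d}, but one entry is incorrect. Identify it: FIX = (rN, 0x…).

[0] flags=1000 → (cmp)
[1] flags=1000 LS?T → r5=0x1d
[2] flags=1000 VS?F → skip
[3] flags=1000 CC?T → r4=0x3a
[4] flags=1000 → (cmp)
[5] flags=1000 CS?F → skip
[6] flags=1000 LT?T → r0=0x9b

FIX = (r0, 0x9b)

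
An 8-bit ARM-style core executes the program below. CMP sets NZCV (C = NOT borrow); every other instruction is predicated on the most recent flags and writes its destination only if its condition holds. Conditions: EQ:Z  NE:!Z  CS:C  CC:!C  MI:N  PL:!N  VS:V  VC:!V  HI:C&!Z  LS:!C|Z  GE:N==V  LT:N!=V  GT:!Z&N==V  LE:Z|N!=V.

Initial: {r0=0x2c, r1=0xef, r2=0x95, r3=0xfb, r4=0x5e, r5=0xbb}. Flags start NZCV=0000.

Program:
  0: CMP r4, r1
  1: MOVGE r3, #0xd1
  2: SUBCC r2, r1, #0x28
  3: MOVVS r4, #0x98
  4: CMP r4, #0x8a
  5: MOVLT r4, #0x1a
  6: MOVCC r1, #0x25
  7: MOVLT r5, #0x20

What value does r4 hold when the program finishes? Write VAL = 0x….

VAL = 0x5e

0: ✓ CMP  NZCV=0000
1: ✓ MOVGE  r3←0xd1
2: ✓ SUBCC  r2←0xc7
3: · MOVVS
4: ✓ CMP  NZCV=1001
5: · MOVLT
6: ✓ MOVCC  r1←0x25
7: · MOVLT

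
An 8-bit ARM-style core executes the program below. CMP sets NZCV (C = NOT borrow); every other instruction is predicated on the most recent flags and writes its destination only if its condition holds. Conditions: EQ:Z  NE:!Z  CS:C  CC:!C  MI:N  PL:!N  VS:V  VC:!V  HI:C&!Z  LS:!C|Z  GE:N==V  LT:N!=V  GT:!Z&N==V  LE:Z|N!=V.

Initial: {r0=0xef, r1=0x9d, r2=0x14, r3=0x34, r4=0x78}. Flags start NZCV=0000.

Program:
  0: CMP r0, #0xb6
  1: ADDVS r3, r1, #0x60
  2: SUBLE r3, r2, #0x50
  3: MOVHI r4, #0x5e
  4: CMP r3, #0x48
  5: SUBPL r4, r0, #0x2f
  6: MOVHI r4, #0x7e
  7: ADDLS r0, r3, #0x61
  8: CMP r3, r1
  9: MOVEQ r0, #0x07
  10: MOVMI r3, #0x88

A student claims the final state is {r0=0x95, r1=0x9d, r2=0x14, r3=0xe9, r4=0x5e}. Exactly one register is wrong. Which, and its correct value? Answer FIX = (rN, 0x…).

FIX = (r3, 0x88)

0: ✓ CMP  NZCV=0010
1: · ADDVS
2: · SUBLE
3: ✓ MOVHI  r4←0x5e
4: ✓ CMP  NZCV=1000
5: · SUBPL
6: · MOVHI
7: ✓ ADDLS  r0←0x95
8: ✓ CMP  NZCV=1001
9: · MOVEQ
10: ✓ MOVMI  r3←0x88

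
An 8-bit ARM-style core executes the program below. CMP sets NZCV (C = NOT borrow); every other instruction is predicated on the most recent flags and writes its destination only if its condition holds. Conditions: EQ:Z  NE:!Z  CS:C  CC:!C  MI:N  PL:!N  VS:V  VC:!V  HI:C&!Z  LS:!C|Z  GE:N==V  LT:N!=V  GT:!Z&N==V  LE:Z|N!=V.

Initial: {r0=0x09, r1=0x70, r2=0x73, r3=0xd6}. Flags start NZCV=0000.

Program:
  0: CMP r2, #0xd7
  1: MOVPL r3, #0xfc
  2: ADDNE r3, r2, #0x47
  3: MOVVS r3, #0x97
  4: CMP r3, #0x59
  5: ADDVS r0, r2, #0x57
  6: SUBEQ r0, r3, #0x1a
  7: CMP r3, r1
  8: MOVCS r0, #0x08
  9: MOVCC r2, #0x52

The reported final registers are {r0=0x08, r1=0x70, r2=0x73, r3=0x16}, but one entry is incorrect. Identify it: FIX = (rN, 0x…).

0: ✓ CMP  NZCV=1001
1: · MOVPL
2: ✓ ADDNE  r3←0xba
3: ✓ MOVVS  r3←0x97
4: ✓ CMP  NZCV=0011
5: ✓ ADDVS  r0←0xca
6: · SUBEQ
7: ✓ CMP  NZCV=0011
8: ✓ MOVCS  r0←0x08
9: · MOVCC

FIX = (r3, 0x97)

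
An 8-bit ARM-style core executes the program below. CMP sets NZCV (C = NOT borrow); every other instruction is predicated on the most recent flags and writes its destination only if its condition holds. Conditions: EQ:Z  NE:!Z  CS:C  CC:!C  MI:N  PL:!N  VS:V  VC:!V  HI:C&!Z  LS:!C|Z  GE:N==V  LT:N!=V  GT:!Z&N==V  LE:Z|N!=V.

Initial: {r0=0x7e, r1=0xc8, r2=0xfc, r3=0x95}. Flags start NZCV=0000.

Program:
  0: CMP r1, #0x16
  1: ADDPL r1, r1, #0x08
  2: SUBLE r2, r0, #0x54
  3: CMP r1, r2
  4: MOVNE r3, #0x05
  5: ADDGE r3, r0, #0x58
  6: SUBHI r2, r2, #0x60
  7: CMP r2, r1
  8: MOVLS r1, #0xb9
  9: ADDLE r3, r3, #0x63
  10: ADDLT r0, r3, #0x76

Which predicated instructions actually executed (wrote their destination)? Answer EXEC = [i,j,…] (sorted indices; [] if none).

0: ✓ CMP  NZCV=1010
1: · ADDPL
2: ✓ SUBLE  r2←0x2a
3: ✓ CMP  NZCV=1010
4: ✓ MOVNE  r3←0x05
5: · ADDGE
6: ✓ SUBHI  r2←0xca
7: ✓ CMP  NZCV=0010
8: · MOVLS
9: · ADDLE
10: · ADDLT

EXEC = [2,4,6]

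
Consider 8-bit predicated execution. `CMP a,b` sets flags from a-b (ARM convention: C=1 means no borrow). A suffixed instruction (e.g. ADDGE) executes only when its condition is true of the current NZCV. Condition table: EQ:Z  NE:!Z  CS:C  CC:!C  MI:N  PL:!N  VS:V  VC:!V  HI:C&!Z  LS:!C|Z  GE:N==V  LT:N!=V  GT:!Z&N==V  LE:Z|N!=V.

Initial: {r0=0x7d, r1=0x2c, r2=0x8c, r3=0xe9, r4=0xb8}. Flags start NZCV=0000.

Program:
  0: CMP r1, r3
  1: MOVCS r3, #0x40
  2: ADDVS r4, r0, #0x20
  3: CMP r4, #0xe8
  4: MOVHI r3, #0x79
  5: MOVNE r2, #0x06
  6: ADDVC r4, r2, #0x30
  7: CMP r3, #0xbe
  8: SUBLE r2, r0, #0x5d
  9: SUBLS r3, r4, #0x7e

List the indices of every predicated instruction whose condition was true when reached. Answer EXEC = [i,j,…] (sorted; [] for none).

EXEC = [5,6]

0: ✓ CMP  NZCV=0000
1: · MOVCS
2: · ADDVS
3: ✓ CMP  NZCV=1000
4: · MOVHI
5: ✓ MOVNE  r2←0x06
6: ✓ ADDVC  r4←0x36
7: ✓ CMP  NZCV=0010
8: · SUBLE
9: · SUBLS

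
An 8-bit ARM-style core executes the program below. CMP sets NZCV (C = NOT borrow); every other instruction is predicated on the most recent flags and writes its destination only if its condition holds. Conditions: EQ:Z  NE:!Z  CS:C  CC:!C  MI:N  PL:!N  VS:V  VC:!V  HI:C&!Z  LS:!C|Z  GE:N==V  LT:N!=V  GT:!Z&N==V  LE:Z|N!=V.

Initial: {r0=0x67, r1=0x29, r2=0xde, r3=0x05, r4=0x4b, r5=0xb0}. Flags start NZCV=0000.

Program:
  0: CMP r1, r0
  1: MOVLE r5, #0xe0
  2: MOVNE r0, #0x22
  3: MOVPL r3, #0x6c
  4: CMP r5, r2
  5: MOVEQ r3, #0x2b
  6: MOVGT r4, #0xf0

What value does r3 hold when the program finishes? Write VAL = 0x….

0: ✓ CMP  NZCV=1000
1: ✓ MOVLE  r5←0xe0
2: ✓ MOVNE  r0←0x22
3: · MOVPL
4: ✓ CMP  NZCV=0010
5: · MOVEQ
6: ✓ MOVGT  r4←0xf0

VAL = 0x05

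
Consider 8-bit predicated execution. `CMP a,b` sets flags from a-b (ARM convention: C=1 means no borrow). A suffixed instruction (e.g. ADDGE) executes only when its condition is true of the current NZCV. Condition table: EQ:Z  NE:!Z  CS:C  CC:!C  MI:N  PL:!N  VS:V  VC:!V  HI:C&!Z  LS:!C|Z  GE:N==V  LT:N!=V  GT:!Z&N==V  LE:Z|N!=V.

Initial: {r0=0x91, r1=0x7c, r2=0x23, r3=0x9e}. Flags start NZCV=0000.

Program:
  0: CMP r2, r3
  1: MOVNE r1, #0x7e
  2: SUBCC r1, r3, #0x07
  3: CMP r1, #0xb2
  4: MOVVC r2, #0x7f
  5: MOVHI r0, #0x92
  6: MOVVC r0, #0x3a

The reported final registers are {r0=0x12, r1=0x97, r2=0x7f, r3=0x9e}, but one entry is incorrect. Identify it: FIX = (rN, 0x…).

FIX = (r0, 0x3a)

[0] flags=1001 → (cmp)
[1] flags=1001 NE?T → r1=0x7e
[2] flags=1001 CC?T → r1=0x97
[3] flags=1000 → (cmp)
[4] flags=1000 VC?T → r2=0x7f
[5] flags=1000 HI?F → skip
[6] flags=1000 VC?T → r0=0x3a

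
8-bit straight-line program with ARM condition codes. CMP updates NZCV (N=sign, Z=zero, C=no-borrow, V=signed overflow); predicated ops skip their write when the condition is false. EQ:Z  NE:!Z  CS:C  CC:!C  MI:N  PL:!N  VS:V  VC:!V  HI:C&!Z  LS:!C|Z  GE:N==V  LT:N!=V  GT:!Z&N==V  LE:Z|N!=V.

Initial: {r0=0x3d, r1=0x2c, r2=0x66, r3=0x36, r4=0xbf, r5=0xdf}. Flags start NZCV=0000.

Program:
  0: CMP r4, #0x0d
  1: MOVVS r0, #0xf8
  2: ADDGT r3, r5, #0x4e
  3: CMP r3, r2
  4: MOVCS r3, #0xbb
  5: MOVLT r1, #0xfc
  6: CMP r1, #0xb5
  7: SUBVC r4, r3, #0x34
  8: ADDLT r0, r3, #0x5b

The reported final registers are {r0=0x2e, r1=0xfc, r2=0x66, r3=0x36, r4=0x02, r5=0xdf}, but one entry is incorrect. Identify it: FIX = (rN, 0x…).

0: ✓ CMP  NZCV=1010
1: · MOVVS
2: · ADDGT
3: ✓ CMP  NZCV=1000
4: · MOVCS
5: ✓ MOVLT  r1←0xfc
6: ✓ CMP  NZCV=0010
7: ✓ SUBVC  r4←0x02
8: · ADDLT

FIX = (r0, 0x3d)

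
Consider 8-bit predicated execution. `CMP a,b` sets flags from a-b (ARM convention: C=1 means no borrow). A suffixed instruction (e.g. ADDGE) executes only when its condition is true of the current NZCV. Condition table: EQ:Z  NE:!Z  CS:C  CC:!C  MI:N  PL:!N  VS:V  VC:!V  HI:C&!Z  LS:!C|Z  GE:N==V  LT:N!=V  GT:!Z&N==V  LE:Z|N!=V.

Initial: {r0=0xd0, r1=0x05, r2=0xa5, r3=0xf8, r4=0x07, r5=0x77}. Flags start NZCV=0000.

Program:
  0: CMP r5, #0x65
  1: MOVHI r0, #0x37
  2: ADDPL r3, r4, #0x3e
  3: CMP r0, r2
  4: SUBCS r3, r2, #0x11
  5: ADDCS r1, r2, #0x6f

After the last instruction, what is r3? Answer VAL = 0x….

0: ✓ CMP  NZCV=0010
1: ✓ MOVHI  r0←0x37
2: ✓ ADDPL  r3←0x45
3: ✓ CMP  NZCV=1001
4: · SUBCS
5: · ADDCS

VAL = 0x45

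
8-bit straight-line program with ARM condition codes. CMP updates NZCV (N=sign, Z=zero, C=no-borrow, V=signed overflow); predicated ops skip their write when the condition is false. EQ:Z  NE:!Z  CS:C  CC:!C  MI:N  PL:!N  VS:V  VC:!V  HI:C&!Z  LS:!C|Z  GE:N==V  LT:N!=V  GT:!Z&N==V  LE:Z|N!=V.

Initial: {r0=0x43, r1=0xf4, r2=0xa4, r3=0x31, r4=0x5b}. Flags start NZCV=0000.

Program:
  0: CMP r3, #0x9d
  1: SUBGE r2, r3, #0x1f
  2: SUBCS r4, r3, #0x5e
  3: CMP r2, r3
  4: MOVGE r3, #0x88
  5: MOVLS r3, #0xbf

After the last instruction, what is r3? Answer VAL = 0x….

VAL = 0xbf

[0] flags=1001 → (cmp)
[1] flags=1001 GE?T → r2=0x12
[2] flags=1001 CS?F → skip
[3] flags=1000 → (cmp)
[4] flags=1000 GE?F → skip
[5] flags=1000 LS?T → r3=0xbf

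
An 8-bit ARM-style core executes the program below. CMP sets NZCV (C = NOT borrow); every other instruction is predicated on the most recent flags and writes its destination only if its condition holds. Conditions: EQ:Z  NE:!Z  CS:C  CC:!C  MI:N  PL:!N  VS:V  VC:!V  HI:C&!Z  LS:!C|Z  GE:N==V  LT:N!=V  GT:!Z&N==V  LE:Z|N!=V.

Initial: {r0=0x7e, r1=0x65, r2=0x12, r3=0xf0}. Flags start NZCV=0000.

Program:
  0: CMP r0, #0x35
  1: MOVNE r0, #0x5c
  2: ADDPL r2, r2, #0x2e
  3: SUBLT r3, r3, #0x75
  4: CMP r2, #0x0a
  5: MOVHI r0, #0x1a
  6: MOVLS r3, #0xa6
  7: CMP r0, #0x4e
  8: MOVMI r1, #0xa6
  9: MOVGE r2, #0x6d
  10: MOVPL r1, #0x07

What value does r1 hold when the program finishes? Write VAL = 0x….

VAL = 0xa6

[0] flags=0010 → (cmp)
[1] flags=0010 NE?T → r0=0x5c
[2] flags=0010 PL?T → r2=0x40
[3] flags=0010 LT?F → skip
[4] flags=0010 → (cmp)
[5] flags=0010 HI?T → r0=0x1a
[6] flags=0010 LS?F → skip
[7] flags=1000 → (cmp)
[8] flags=1000 MI?T → r1=0xa6
[9] flags=1000 GE?F → skip
[10] flags=1000 PL?F → skip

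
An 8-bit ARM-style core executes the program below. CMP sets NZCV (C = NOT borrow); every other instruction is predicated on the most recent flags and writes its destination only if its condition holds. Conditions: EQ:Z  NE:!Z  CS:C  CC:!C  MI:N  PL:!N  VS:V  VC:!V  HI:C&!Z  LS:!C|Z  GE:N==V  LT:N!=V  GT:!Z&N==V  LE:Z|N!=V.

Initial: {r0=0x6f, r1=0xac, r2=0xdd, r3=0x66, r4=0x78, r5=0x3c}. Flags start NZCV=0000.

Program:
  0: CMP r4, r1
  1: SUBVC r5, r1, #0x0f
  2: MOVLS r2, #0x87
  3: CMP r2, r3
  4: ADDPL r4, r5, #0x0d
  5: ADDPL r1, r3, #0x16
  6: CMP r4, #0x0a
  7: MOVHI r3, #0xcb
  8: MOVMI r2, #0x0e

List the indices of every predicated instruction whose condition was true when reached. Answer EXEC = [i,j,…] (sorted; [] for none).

[0] flags=1001 → (cmp)
[1] flags=1001 VC?F → skip
[2] flags=1001 LS?T → r2=0x87
[3] flags=0011 → (cmp)
[4] flags=0011 PL?T → r4=0x49
[5] flags=0011 PL?T → r1=0x7c
[6] flags=0010 → (cmp)
[7] flags=0010 HI?T → r3=0xcb
[8] flags=0010 MI?F → skip

EXEC = [2,4,5,7]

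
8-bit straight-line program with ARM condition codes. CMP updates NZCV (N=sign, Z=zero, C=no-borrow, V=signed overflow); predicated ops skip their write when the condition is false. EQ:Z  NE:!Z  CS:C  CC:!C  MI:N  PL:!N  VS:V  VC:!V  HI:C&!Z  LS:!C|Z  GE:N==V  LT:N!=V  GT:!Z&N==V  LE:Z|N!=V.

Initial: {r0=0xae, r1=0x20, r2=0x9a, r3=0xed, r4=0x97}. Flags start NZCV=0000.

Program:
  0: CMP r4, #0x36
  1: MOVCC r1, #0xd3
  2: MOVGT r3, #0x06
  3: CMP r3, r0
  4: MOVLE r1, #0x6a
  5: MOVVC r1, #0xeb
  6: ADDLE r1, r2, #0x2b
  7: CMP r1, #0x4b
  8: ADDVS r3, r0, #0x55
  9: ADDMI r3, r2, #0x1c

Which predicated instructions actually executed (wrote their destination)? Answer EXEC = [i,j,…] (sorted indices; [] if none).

EXEC = [5,9]

[0] flags=0011 → (cmp)
[1] flags=0011 CC?F → skip
[2] flags=0011 GT?F → skip
[3] flags=0010 → (cmp)
[4] flags=0010 LE?F → skip
[5] flags=0010 VC?T → r1=0xeb
[6] flags=0010 LE?F → skip
[7] flags=1010 → (cmp)
[8] flags=1010 VS?F → skip
[9] flags=1010 MI?T → r3=0xb6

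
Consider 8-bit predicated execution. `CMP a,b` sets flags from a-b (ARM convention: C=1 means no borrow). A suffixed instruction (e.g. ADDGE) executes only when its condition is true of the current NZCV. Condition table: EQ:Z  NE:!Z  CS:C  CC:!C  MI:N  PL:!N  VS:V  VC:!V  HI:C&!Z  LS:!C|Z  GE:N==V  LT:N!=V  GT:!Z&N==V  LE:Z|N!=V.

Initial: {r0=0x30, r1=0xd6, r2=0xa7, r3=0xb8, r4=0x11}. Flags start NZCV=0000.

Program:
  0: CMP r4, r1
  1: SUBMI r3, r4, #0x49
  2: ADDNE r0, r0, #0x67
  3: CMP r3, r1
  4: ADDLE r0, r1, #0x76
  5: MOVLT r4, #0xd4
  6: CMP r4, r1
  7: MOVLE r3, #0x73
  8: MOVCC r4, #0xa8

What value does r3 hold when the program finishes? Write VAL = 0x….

VAL = 0x73

0: ✓ CMP  NZCV=0000
1: · SUBMI
2: ✓ ADDNE  r0←0x97
3: ✓ CMP  NZCV=1000
4: ✓ ADDLE  r0←0x4c
5: ✓ MOVLT  r4←0xd4
6: ✓ CMP  NZCV=1000
7: ✓ MOVLE  r3←0x73
8: ✓ MOVCC  r4←0xa8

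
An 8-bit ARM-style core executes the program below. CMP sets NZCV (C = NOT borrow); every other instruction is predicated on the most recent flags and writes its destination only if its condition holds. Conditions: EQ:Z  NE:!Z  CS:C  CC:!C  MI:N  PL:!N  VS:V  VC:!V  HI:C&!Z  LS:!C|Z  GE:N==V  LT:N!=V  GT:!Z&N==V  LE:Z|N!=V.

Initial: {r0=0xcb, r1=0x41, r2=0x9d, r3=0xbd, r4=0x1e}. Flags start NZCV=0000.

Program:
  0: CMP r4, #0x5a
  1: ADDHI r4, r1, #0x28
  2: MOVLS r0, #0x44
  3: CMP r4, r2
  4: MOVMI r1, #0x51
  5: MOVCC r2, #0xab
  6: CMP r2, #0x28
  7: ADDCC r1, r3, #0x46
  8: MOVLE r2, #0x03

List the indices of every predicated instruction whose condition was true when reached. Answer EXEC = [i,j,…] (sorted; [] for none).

[0] flags=1000 → (cmp)
[1] flags=1000 HI?F → skip
[2] flags=1000 LS?T → r0=0x44
[3] flags=1001 → (cmp)
[4] flags=1001 MI?T → r1=0x51
[5] flags=1001 CC?T → r2=0xab
[6] flags=1010 → (cmp)
[7] flags=1010 CC?F → skip
[8] flags=1010 LE?T → r2=0x03

EXEC = [2,4,5,8]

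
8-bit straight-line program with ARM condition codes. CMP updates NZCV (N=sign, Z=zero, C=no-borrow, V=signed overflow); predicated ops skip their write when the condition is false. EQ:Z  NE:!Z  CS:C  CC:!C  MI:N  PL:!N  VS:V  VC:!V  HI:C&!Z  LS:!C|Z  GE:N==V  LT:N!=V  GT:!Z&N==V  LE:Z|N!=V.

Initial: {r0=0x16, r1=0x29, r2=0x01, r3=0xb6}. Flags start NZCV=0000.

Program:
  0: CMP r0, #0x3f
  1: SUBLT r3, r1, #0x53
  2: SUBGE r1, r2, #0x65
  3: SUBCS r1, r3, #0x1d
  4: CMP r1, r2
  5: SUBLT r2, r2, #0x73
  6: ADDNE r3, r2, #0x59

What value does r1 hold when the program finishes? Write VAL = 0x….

VAL = 0x29

0: ✓ CMP  NZCV=1000
1: ✓ SUBLT  r3←0xd6
2: · SUBGE
3: · SUBCS
4: ✓ CMP  NZCV=0010
5: · SUBLT
6: ✓ ADDNE  r3←0x5a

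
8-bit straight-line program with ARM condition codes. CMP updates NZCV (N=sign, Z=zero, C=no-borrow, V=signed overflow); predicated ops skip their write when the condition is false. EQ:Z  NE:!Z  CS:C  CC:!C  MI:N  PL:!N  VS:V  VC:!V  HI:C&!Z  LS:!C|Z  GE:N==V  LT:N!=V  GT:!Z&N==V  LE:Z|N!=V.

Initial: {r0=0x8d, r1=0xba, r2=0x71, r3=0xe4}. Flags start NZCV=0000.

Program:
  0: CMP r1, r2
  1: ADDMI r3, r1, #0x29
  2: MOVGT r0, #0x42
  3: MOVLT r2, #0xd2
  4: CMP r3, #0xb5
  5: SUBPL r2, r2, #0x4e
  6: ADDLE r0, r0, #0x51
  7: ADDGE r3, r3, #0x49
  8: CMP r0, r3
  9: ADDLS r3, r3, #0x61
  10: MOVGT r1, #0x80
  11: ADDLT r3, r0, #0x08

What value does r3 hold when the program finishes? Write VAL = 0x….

VAL = 0x95

0: ✓ CMP  NZCV=0011
1: · ADDMI
2: · MOVGT
3: ✓ MOVLT  r2←0xd2
4: ✓ CMP  NZCV=0010
5: ✓ SUBPL  r2←0x84
6: · ADDLE
7: ✓ ADDGE  r3←0x2d
8: ✓ CMP  NZCV=0011
9: · ADDLS
10: · MOVGT
11: ✓ ADDLT  r3←0x95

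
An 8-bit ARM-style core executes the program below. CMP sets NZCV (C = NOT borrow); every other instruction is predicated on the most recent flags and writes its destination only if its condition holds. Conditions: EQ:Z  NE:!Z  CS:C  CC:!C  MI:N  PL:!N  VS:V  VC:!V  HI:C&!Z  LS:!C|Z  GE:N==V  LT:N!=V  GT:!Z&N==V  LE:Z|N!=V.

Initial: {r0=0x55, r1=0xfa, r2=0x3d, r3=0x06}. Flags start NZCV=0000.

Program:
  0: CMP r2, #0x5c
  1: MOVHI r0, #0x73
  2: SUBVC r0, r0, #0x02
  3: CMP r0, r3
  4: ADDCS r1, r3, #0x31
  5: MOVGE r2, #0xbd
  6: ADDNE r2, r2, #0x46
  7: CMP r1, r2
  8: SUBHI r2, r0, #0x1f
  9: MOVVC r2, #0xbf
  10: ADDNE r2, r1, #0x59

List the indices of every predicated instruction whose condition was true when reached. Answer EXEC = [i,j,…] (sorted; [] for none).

0: ✓ CMP  NZCV=1000
1: · MOVHI
2: ✓ SUBVC  r0←0x53
3: ✓ CMP  NZCV=0010
4: ✓ ADDCS  r1←0x37
5: ✓ MOVGE  r2←0xbd
6: ✓ ADDNE  r2←0x03
7: ✓ CMP  NZCV=0010
8: ✓ SUBHI  r2←0x34
9: ✓ MOVVC  r2←0xbf
10: ✓ ADDNE  r2←0x90

EXEC = [2,4,5,6,8,9,10]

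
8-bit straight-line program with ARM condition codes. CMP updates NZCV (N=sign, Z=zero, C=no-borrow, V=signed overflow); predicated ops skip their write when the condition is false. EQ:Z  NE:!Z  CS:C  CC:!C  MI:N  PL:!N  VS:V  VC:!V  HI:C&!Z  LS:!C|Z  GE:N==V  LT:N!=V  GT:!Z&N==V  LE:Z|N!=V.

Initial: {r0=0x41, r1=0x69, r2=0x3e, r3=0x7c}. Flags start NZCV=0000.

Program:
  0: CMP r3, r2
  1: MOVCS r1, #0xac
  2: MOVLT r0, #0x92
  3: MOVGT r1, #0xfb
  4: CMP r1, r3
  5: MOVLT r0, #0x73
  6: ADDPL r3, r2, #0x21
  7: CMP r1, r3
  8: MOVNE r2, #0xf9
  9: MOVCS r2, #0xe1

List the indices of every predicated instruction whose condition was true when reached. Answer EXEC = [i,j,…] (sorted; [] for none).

EXEC = [1,3,5,6,8,9]

[0] flags=0010 → (cmp)
[1] flags=0010 CS?T → r1=0xac
[2] flags=0010 LT?F → skip
[3] flags=0010 GT?T → r1=0xfb
[4] flags=0011 → (cmp)
[5] flags=0011 LT?T → r0=0x73
[6] flags=0011 PL?T → r3=0x5f
[7] flags=1010 → (cmp)
[8] flags=1010 NE?T → r2=0xf9
[9] flags=1010 CS?T → r2=0xe1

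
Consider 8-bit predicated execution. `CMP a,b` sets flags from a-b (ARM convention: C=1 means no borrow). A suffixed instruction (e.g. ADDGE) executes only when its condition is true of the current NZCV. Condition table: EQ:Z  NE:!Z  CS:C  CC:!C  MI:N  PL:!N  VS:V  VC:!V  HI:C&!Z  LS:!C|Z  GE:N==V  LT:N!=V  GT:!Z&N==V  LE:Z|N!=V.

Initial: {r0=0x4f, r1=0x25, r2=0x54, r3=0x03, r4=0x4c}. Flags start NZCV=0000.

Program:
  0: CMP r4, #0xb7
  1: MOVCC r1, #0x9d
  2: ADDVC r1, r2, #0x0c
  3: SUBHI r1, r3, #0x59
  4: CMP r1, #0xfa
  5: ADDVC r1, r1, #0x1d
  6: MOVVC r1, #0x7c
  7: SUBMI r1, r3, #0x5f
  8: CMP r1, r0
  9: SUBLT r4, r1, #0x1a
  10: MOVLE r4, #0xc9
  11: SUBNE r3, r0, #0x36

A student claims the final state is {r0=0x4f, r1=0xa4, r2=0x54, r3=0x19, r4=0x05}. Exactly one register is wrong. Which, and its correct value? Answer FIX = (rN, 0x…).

[0] flags=1001 → (cmp)
[1] flags=1001 CC?T → r1=0x9d
[2] flags=1001 VC?F → skip
[3] flags=1001 HI?F → skip
[4] flags=1000 → (cmp)
[5] flags=1000 VC?T → r1=0xba
[6] flags=1000 VC?T → r1=0x7c
[7] flags=1000 MI?T → r1=0xa4
[8] flags=0011 → (cmp)
[9] flags=0011 LT?T → r4=0x8a
[10] flags=0011 LE?T → r4=0xc9
[11] flags=0011 NE?T → r3=0x19

FIX = (r4, 0xc9)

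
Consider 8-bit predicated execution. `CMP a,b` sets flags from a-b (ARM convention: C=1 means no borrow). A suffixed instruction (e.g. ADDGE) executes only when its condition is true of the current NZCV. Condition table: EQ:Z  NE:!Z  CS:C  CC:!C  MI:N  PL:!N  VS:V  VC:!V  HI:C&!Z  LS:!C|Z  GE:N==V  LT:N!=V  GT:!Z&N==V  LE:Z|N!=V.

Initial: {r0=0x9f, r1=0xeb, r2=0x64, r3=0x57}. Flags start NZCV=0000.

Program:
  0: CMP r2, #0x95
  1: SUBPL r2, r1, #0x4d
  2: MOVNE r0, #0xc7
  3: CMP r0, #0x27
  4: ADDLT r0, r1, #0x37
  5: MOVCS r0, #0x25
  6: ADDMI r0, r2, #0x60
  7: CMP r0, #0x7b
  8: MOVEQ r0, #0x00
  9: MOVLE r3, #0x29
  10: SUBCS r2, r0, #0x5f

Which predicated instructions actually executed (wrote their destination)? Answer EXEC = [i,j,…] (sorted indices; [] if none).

[0] flags=1001 → (cmp)
[1] flags=1001 PL?F → skip
[2] flags=1001 NE?T → r0=0xc7
[3] flags=1010 → (cmp)
[4] flags=1010 LT?T → r0=0x22
[5] flags=1010 CS?T → r0=0x25
[6] flags=1010 MI?T → r0=0xc4
[7] flags=0011 → (cmp)
[8] flags=0011 EQ?F → skip
[9] flags=0011 LE?T → r3=0x29
[10] flags=0011 CS?T → r2=0x65

EXEC = [2,4,5,6,9,10]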